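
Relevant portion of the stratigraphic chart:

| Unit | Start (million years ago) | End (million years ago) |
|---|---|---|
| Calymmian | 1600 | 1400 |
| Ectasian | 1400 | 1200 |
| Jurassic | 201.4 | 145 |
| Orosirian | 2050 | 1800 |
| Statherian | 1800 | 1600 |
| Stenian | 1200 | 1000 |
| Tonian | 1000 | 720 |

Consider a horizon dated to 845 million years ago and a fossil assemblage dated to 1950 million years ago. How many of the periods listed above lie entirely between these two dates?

The older date is 1950 Ma and the younger is 845 Ma.
Periods with start < 1950 and end > 845 Ma: Statherian (1800–1600), Calymmian (1600–1400), Ectasian (1400–1200), Stenian (1200–1000).
That is 4 complete periods.

4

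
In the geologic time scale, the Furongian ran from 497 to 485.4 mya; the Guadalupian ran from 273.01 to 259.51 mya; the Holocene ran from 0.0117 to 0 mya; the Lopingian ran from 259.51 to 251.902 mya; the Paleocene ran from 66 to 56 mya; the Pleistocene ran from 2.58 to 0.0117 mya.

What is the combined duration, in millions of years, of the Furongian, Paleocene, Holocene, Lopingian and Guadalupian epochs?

42.7197 million years

Duration is start − end for each: (497 − 485.4) + (66 − 56) + (0.0117 − 0) + (259.51 − 251.902) + (273.01 − 259.51).
That is 11.6 + 10 + 0.0117 + 7.608 + 13.5, which totals 42.7197 million years.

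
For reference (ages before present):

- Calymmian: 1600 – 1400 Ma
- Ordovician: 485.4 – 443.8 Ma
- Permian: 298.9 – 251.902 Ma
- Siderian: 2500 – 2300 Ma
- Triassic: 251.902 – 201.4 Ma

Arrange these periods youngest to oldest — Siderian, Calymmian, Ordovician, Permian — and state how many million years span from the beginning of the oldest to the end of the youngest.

From the excerpt: Siderian 2500–2300; Calymmian 1600–1400; Ordovician 485.4–443.8; Permian 298.9–251.902 (Ma).
Larger Ma is earlier, so the oldest is Siderian and the youngest is Permian; youngest to oldest: Permian, Ordovician, Calymmian, Siderian.
Oldest start 2500 minus youngest end 251.902 gives 2248.098 Myr overall.

Permian → Ordovician → Calymmian → Siderian; total span 2248.098 Myr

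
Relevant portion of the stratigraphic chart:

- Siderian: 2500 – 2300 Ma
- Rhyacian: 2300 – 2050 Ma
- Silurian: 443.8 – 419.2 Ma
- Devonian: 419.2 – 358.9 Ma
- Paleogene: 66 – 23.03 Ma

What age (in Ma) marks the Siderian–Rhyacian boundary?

The Siderian ends and the Rhyacian begins at 2300 Ma.

2300 Ma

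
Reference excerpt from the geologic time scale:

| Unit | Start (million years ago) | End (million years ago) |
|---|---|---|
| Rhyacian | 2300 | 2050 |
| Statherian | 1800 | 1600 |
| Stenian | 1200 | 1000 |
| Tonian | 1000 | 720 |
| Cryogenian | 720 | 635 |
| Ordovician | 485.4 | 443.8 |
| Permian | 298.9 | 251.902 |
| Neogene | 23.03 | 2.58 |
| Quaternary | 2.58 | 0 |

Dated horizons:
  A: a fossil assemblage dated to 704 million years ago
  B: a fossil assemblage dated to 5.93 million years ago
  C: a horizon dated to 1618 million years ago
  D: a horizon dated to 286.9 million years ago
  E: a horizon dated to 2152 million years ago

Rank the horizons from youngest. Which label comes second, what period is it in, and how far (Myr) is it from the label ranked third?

Smaller Ma means younger, so youngest first: B 5.93 < D 286.9 < A 704 < C 1618 < E 2152.
Counting 2 along gives D (286.9 Ma); the excerpt puts that inside the Permian, 298.9–251.902 Ma.
Next in line is A (704 Ma), and 704 − 286.9 = 417.1 Myr.

D, in the Permian; 417.1 million years to A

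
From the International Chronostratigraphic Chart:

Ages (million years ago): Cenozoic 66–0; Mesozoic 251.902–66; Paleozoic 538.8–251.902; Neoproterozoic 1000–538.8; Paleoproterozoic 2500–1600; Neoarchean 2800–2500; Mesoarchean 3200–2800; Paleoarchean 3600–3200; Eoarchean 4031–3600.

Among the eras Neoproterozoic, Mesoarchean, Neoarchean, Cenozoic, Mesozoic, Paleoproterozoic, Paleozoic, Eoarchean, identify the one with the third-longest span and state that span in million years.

Eoarchean, 431 million years

Start − end for each: Neoproterozoic 1000 − 538.8 = 461.2; Mesoarchean 3200 − 2800 = 400; Neoarchean 2800 − 2500 = 300; Cenozoic 66 − 0 = 66; Mesozoic 251.902 − 66 = 185.902; Paleoproterozoic 2500 − 1600 = 900; Paleozoic 538.8 − 251.902 = 286.898; Eoarchean 4031 − 3600 = 431.
Ranking these from longest: Paleoproterozoic > Neoproterozoic > Eoarchean > Mesoarchean > Neoarchean > Paleozoic > Mesozoic > Cenozoic.
Position 3 in that ranking is Eoarchean, which lasted 431 Myr.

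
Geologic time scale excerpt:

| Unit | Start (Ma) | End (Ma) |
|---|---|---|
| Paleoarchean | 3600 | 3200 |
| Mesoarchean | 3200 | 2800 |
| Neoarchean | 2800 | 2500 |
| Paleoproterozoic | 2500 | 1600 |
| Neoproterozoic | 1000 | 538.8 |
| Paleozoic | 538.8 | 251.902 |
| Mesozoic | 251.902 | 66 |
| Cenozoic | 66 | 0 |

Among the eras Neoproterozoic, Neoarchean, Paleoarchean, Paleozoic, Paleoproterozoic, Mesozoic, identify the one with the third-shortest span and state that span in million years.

Neoarchean, 300 million years

Start − end for each: Neoproterozoic 1000 − 538.8 = 461.2; Neoarchean 2800 − 2500 = 300; Paleoarchean 3600 − 3200 = 400; Paleozoic 538.8 − 251.902 = 286.898; Paleoproterozoic 2500 − 1600 = 900; Mesozoic 251.902 − 66 = 185.902.
Ranking these from shortest: Mesozoic < Paleozoic < Neoarchean < Paleoarchean < Neoproterozoic < Paleoproterozoic.
Position 3 in that ranking is Neoarchean, which lasted 300 Myr.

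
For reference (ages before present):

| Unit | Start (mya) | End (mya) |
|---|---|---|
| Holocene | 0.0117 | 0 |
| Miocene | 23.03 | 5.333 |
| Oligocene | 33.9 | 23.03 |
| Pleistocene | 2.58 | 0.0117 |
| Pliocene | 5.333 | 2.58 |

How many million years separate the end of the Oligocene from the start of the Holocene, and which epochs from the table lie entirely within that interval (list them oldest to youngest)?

23.0183 million years; Miocene, Pliocene, Pleistocene

The Oligocene closes at 23.03 Ma and the Holocene opens at 0.0117 Ma, so the interval is 23.03 − 0.0117 = 23.0183 Myr.
An epoch fits inside if it starts at or after 23.03 Ma and ends at or before 0.0117 Ma; oldest first that gives Miocene, Pliocene, Pleistocene.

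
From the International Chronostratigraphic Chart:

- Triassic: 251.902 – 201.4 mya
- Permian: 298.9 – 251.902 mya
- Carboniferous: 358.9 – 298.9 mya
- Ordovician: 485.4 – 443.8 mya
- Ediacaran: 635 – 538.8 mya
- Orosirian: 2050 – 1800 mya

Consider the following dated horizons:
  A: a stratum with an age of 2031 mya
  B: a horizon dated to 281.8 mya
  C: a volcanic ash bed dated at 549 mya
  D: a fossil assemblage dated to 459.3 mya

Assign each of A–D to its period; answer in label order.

A — Orosirian; B — Permian; C — Ediacaran; D — Ordovician

A: 2031 Ma lies in 2050–1800 Ma, so Orosirian.
B: 281.8 Ma lies in 298.9–251.902 Ma, so Permian.
C: 549 Ma lies in 635–538.8 Ma, so Ediacaran.
D: 459.3 Ma lies in 485.4–443.8 Ma, so Ordovician.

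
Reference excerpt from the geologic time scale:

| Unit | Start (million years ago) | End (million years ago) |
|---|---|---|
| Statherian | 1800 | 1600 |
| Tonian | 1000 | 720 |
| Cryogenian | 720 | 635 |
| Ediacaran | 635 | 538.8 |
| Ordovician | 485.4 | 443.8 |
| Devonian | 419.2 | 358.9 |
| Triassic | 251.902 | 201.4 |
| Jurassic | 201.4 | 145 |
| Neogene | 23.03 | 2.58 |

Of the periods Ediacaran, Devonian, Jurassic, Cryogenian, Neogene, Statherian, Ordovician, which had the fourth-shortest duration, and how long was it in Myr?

Durations: Ediacaran 96.2; Devonian 60.3; Jurassic 56.4; Cryogenian 85; Neogene 20.45; Statherian 200; Ordovician 41.6 Myr.
Sorted shortest-first: Neogene (20.45), Ordovician (41.6), Jurassic (56.4), Devonian (60.3), Cryogenian (85), Ediacaran (96.2), Statherian (200).
The fourth shortest is Devonian at 60.3 Myr.

Devonian, 60.3 million years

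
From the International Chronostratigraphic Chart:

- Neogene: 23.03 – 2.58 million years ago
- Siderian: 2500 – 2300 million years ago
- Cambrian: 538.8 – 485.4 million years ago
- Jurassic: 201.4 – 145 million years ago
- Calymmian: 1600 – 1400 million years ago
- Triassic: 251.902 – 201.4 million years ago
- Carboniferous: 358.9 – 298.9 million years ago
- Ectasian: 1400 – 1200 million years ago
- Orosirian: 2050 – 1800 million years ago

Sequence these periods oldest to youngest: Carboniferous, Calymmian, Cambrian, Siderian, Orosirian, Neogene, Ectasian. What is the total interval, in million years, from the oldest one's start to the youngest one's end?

From the excerpt: Carboniferous 358.9–298.9; Calymmian 1600–1400; Cambrian 538.8–485.4; Siderian 2500–2300; Orosirian 2050–1800; Neogene 23.03–2.58; Ectasian 1400–1200 (Ma).
Larger Ma is earlier, so the oldest is Siderian and the youngest is Neogene; oldest to youngest: Siderian, Orosirian, Calymmian, Ectasian, Cambrian, Carboniferous, Neogene.
Oldest start 2500 minus youngest end 2.58 gives 2497.42 Myr overall.

Siderian → Orosirian → Calymmian → Ectasian → Cambrian → Carboniferous → Neogene; total span 2497.42 Myr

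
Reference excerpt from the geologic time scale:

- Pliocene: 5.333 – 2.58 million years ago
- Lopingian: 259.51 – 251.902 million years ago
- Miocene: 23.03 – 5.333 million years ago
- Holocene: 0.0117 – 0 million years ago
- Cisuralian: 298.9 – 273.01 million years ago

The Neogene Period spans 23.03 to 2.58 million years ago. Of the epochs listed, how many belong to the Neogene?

Epochs inside 23.03–2.58 Ma: Miocene, Pliocene — 2 in total.

2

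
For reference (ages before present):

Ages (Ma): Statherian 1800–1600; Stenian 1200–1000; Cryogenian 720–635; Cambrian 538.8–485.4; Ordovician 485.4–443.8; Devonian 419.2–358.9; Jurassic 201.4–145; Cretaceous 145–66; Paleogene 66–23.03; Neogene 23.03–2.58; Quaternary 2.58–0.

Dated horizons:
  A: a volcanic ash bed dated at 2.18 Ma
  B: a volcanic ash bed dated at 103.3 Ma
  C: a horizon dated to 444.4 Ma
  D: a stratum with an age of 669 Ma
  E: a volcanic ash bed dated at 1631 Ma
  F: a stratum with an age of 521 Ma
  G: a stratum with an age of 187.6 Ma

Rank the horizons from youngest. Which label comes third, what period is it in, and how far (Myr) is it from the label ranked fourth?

Smaller Ma means younger, so youngest first: A 2.18 < B 103.3 < G 187.6 < C 444.4 < F 521 < D 669 < E 1631.
Counting 3 along gives G (187.6 Ma); the excerpt puts that inside the Jurassic, 201.4–145 Ma.
Next in line is C (444.4 Ma), and 444.4 − 187.6 = 256.8 Myr.

G, in the Jurassic; 256.8 million years to C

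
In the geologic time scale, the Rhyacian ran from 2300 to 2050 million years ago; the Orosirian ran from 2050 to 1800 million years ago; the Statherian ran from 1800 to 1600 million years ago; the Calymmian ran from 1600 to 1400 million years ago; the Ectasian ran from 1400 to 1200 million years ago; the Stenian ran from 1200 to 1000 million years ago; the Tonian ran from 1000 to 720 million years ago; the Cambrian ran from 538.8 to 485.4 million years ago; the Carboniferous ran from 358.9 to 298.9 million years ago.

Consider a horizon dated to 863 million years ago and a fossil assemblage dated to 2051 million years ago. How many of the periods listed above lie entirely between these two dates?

5

2051 Ma sits inside the Rhyacian (2300–2050) and 863 Ma inside the Tonian (1000–720); neither of those is wholly between the two dates.
The listed periods lying completely between them are Orosirian, Statherian, Calymmian, Ectasian, Stenian — 5 in all.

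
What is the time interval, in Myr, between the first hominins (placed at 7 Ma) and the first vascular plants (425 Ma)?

425 − 7 = 418 million years.

418 million years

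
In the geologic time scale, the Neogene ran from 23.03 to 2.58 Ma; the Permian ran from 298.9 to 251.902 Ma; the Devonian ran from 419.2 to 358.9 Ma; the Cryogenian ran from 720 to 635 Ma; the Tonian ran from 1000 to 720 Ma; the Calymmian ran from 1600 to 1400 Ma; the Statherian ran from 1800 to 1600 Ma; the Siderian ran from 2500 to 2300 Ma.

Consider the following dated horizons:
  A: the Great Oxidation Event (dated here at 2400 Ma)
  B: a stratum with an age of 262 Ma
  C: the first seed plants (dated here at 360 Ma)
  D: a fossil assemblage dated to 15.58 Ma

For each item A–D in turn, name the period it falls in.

A: 2400 Ma lies in 2500–2300 Ma, so Siderian.
B: 262 Ma lies in 298.9–251.902 Ma, so Permian.
C: 360 Ma lies in 419.2–358.9 Ma, so Devonian.
D: 15.58 Ma lies in 23.03–2.58 Ma, so Neogene.

A — Siderian; B — Permian; C — Devonian; D — Neogene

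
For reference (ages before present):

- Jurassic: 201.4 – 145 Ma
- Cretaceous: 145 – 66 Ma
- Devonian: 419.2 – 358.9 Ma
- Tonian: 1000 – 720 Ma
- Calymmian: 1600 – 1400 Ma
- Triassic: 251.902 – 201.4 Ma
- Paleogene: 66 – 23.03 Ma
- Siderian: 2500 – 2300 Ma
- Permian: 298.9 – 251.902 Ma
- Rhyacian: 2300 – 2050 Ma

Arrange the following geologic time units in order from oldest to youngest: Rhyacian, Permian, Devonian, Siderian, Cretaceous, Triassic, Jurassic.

Siderian, Rhyacian, Devonian, Permian, Triassic, Jurassic, Cretaceous

Read off each span (Ma): Rhyacian 2300–2050; Permian 298.9–251.902; Devonian 419.2–358.9; Siderian 2500–2300; Cretaceous 145–66; Triassic 251.902–201.4; Jurassic 201.4–145.
Larger Ma is older, so oldest→youngest is Siderian, Rhyacian, Devonian, Permian, Triassic, Jurassic, Cretaceous.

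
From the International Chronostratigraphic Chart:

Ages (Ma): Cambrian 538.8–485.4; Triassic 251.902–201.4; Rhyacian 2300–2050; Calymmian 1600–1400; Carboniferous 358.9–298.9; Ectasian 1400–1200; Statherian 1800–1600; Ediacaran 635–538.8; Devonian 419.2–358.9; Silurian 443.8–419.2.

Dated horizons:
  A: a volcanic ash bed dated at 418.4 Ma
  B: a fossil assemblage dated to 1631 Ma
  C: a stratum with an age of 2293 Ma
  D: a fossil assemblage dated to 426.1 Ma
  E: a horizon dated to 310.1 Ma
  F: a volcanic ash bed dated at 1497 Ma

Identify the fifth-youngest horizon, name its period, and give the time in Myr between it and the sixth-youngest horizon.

Smaller Ma means younger, so youngest first: E 310.1 < A 418.4 < D 426.1 < F 1497 < B 1631 < C 2293.
Counting 5 along gives B (1631 Ma); the excerpt puts that inside the Statherian, 1800–1600 Ma.
Next in line is C (2293 Ma), and 2293 − 1631 = 662 Myr.

B, in the Statherian; 662 million years to C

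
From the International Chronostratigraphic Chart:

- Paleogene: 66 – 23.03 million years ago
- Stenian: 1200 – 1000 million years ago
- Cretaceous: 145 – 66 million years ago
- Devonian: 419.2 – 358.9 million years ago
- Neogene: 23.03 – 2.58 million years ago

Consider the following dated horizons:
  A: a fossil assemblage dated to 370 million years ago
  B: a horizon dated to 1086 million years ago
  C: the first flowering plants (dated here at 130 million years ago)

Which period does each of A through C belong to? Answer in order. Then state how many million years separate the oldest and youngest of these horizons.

A: 370 Ma lies in 419.2–358.9 Ma, so Devonian.
B: 1086 Ma lies in 1200–1000 Ma, so Stenian.
C: 130 Ma lies in 145–66 Ma, so Cretaceous.
Oldest = 1086 Ma, youngest = 130 Ma → span 956 Myr.

A — Devonian; B — Stenian; C — Cretaceous; span 956 million years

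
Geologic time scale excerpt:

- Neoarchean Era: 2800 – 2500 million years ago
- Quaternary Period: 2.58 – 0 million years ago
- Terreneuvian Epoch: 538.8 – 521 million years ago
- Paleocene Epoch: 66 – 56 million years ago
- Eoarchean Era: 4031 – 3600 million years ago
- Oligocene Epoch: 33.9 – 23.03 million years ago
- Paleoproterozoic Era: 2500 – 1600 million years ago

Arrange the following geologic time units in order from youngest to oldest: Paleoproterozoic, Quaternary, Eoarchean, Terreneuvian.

The oldest of these is Eoarchean (starts 4031 Ma) and the youngest is Quaternary (ends 0 Ma).
In between, by decreasing start age: Paleoproterozoic (2500), Terreneuvian (538.8).
Listing youngest first means reversing that sequence.

Quaternary, Terreneuvian, Paleoproterozoic, Eoarchean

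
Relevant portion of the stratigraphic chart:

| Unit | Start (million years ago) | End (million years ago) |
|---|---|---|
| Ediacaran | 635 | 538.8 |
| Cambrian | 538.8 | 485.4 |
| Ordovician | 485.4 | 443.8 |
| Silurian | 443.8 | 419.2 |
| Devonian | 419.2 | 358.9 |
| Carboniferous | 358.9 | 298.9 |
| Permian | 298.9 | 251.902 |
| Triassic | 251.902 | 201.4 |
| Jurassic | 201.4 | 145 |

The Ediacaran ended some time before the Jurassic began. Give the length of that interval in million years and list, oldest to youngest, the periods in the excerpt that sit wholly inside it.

337.4 million years; Cambrian, Ordovician, Silurian, Devonian, Carboniferous, Permian, Triassic

The Ediacaran closes at 538.8 Ma and the Jurassic opens at 201.4 Ma, so the interval is 538.8 − 201.4 = 337.4 Myr.
A period fits inside if it starts at or after 538.8 Ma and ends at or before 201.4 Ma; oldest first that gives Cambrian, Ordovician, Silurian, Devonian, Carboniferous, Permian, Triassic.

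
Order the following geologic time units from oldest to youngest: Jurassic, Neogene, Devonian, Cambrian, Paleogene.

Era membership (oldest first within each) — Paleozoic: Cambrian, Devonian; Mesozoic: Jurassic; Cenozoic: Paleogene, Neogene. Paleozoic precedes Mesozoic, which precedes Cenozoic. Concatenating the groups in that era order gives oldest to youngest directly.

Cambrian, Devonian, Jurassic, Paleogene, Neogene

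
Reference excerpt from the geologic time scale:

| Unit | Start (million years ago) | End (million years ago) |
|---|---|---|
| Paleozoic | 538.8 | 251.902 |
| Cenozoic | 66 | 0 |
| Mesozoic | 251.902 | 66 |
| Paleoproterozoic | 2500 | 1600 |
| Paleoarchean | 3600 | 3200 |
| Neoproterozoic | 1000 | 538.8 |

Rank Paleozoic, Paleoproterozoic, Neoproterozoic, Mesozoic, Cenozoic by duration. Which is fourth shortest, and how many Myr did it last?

Neoproterozoic, 461.2 million years

Start − end for each: Paleozoic 538.8 − 251.902 = 286.898; Paleoproterozoic 2500 − 1600 = 900; Neoproterozoic 1000 − 538.8 = 461.2; Mesozoic 251.902 − 66 = 185.902; Cenozoic 66 − 0 = 66.
Ranking these from shortest: Cenozoic < Mesozoic < Paleozoic < Neoproterozoic < Paleoproterozoic.
Position 4 in that ranking is Neoproterozoic, which lasted 461.2 Myr.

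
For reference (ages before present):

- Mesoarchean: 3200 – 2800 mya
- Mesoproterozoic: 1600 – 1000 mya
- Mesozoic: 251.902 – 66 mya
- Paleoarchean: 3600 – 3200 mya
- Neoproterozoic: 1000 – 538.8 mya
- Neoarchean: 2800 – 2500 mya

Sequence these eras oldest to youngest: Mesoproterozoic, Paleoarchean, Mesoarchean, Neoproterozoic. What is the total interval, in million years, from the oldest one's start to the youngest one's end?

Start ages (Ma): Paleoarchean 3600, Mesoarchean 3200, Mesoproterozoic 1600, Neoproterozoic 1000.
Ordered oldest to youngest: Paleoarchean, Mesoarchean, Mesoproterozoic, Neoproterozoic.
Span = 3600 − 538.8 = 3061.2 Myr.

Paleoarchean, Mesoarchean, Mesoproterozoic, Neoproterozoic; total span 3061.2 Myr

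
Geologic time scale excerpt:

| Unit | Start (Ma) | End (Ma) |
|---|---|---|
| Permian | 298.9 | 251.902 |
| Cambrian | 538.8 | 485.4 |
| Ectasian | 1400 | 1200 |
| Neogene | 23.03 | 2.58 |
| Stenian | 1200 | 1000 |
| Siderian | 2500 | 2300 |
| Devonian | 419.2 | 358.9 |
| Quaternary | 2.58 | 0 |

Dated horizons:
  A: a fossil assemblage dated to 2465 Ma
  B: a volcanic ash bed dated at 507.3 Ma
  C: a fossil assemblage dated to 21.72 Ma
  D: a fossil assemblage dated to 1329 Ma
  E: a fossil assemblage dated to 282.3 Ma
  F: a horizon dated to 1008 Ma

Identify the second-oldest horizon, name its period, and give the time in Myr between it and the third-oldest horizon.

D, in the Ectasian; 321 million years to F

Larger Ma means older, so oldest first: A 2465 > D 1329 > F 1008 > B 507.3 > E 282.3 > C 21.72.
Counting 2 along gives D (1329 Ma); the excerpt puts that inside the Ectasian, 1400–1200 Ma.
Next in line is F (1008 Ma), and 1329 − 1008 = 321 Myr.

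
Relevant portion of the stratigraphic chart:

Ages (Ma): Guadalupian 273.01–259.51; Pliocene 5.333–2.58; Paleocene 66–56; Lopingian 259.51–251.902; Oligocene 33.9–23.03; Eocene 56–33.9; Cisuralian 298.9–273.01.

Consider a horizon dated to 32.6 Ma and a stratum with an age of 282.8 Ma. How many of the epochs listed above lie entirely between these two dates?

4

282.8 Ma sits inside the Cisuralian (298.9–273.01) and 32.6 Ma inside the Oligocene (33.9–23.03); neither of those is wholly between the two dates.
The listed epochs lying completely between them are Guadalupian, Lopingian, Paleocene, Eocene — 4 in all.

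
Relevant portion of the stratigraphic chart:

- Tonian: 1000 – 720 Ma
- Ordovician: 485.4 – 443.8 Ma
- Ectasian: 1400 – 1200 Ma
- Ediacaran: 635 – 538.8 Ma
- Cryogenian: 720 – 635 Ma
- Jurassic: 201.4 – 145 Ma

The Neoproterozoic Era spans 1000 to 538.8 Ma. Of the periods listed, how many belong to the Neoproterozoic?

Periods inside 1000–538.8 Ma: Tonian, Cryogenian, Ediacaran — 3 in total.

3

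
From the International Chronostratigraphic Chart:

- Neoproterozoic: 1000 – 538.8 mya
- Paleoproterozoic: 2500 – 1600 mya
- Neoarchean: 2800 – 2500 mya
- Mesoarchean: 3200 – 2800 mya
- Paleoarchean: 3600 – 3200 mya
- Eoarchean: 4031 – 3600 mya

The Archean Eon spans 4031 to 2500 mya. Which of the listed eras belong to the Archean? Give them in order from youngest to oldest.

Neoarchean, Mesoarchean, Paleoarchean, Eoarchean

Eras with both bounds inside 4031–2500 Ma: Neoarchean (2800–2500), Mesoarchean (3200–2800), Paleoarchean (3600–3200), Eoarchean (4031–3600).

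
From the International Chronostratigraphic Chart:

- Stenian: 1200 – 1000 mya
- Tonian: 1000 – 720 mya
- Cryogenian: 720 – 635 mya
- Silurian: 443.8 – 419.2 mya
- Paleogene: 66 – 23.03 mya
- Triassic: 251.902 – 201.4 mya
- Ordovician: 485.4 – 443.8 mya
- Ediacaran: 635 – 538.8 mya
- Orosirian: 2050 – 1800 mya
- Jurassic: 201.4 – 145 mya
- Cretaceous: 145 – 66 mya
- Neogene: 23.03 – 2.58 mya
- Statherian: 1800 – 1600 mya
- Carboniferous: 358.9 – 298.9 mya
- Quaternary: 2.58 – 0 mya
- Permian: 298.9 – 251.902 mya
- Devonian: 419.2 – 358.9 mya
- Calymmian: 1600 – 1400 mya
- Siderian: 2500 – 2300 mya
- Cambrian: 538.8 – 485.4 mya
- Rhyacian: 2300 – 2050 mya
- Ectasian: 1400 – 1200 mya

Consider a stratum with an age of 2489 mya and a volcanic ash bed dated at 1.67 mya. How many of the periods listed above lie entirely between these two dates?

20

2489 Ma sits inside the Siderian (2500–2300) and 1.67 Ma inside the Quaternary (2.58–0); neither of those is wholly between the two dates.
The listed periods lying completely between them are Rhyacian, Orosirian, Statherian, Calymmian, Ectasian, Stenian, Tonian, Cryogenian, Ediacaran, Cambrian, Ordovician, Silurian, Devonian, Carboniferous, Permian, Triassic, Jurassic, Cretaceous, Paleogene, Neogene — 20 in all.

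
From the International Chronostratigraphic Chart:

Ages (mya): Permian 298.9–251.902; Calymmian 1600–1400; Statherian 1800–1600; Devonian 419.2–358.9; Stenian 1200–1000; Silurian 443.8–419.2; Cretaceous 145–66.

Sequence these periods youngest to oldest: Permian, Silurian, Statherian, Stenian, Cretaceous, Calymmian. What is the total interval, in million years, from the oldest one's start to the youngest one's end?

Cretaceous → Permian → Silurian → Stenian → Calymmian → Statherian; total span 1734 Myr

Start ages (Ma): Statherian 1800, Calymmian 1600, Stenian 1200, Silurian 443.8, Permian 298.9, Cretaceous 145.
Ordered youngest to oldest: Cretaceous, Permian, Silurian, Stenian, Calymmian, Statherian.
Span = 1800 − 66 = 1734 Myr.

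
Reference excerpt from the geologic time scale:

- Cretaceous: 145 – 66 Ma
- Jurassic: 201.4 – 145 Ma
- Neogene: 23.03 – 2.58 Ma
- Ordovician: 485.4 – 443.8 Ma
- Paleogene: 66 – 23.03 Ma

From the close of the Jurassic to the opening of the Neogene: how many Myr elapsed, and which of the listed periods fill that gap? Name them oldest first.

End of Jurassic = 145 Ma; start of Neogene = 23.03 Ma.
Gap = 145 − 23.03 = 121.97 Myr.
Periods wholly inside 145–23.03 Ma: Cretaceous (145–66), Paleogene (66–23.03).

121.97 million years; Cretaceous, Paleogene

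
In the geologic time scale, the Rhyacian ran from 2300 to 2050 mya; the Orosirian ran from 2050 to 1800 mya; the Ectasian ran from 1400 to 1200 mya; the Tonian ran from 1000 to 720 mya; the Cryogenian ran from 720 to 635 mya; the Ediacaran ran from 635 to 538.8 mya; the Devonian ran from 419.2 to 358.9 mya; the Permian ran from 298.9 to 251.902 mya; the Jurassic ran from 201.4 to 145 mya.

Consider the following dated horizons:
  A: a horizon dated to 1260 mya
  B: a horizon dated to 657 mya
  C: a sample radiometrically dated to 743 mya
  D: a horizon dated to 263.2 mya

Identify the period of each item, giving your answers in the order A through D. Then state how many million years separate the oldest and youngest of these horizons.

A — Ectasian; B — Cryogenian; C — Tonian; D — Permian; span 996.8 million years

A: 1260 Ma lies in 1400–1200 Ma, so Ectasian.
B: 657 Ma lies in 720–635 Ma, so Cryogenian.
C: 743 Ma lies in 1000–720 Ma, so Tonian.
D: 263.2 Ma lies in 298.9–251.902 Ma, so Permian.
Oldest = 1260 Ma, youngest = 263.2 Ma → span 996.8 Myr.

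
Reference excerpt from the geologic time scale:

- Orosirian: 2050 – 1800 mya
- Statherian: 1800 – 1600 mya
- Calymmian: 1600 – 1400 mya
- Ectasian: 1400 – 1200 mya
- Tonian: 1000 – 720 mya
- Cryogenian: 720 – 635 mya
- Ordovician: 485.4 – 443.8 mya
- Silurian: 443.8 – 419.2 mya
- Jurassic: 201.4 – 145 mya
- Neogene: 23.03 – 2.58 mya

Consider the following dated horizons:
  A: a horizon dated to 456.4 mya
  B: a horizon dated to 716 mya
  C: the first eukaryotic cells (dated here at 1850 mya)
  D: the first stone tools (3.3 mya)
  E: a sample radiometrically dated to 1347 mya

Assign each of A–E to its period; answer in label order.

A — Ordovician; B — Cryogenian; C — Orosirian; D — Neogene; E — Ectasian

A: 456.4 Ma lies in 485.4–443.8 Ma, so Ordovician.
B: 716 Ma lies in 720–635 Ma, so Cryogenian.
C: 1850 Ma lies in 2050–1800 Ma, so Orosirian.
D: 3.3 Ma lies in 23.03–2.58 Ma, so Neogene.
E: 1347 Ma lies in 1400–1200 Ma, so Ectasian.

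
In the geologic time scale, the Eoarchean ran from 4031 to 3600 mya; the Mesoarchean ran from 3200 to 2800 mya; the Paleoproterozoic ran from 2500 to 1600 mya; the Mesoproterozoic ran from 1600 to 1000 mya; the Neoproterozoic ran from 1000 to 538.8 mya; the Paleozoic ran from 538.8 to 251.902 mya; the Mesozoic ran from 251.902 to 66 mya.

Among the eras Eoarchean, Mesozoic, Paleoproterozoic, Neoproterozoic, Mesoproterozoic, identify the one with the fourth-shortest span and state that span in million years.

Mesoproterozoic, 600 million years

Start − end for each: Eoarchean 4031 − 3600 = 431; Mesozoic 251.902 − 66 = 185.902; Paleoproterozoic 2500 − 1600 = 900; Neoproterozoic 1000 − 538.8 = 461.2; Mesoproterozoic 1600 − 1000 = 600.
Ranking these from shortest: Mesozoic < Eoarchean < Neoproterozoic < Mesoproterozoic < Paleoproterozoic.
Position 4 in that ranking is Mesoproterozoic, which lasted 600 Myr.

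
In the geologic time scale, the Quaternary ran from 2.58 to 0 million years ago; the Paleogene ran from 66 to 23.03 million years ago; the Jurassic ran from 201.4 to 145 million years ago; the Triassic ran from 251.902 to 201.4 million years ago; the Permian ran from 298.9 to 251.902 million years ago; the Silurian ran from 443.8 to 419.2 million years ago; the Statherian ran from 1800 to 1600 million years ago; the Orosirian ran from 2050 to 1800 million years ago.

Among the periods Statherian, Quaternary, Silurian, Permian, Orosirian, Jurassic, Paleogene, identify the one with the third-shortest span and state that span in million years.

Paleogene, 42.97 million years

Start − end for each: Statherian 1800 − 1600 = 200; Quaternary 2.58 − 0 = 2.58; Silurian 443.8 − 419.2 = 24.6; Permian 298.9 − 251.902 = 46.998; Orosirian 2050 − 1800 = 250; Jurassic 201.4 − 145 = 56.4; Paleogene 66 − 23.03 = 42.97.
Ranking these from shortest: Quaternary < Silurian < Paleogene < Permian < Jurassic < Statherian < Orosirian.
Position 3 in that ranking is Paleogene, which lasted 42.97 Myr.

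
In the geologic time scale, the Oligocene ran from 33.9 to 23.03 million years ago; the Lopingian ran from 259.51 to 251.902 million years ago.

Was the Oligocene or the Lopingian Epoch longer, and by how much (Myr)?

Oligocene: 33.9 − 23.03 = 10.87 Myr.
Lopingian: 259.51 − 251.902 = 7.608 Myr.
Difference: 10.87 − 7.608 = 3.262 Myr, so the Oligocene was longer.

Oligocene, by 3.262 million years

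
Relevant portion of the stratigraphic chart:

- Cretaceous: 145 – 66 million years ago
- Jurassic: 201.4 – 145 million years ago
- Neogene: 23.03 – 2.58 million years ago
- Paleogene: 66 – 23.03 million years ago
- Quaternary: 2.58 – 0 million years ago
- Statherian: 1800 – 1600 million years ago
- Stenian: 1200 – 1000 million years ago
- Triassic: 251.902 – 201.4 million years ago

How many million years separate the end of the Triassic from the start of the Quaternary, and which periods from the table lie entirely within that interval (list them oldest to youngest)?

End of Triassic = 201.4 Ma; start of Quaternary = 2.58 Ma.
Gap = 201.4 − 2.58 = 198.82 Myr.
Periods wholly inside 201.4–2.58 Ma: Jurassic (201.4–145), Cretaceous (145–66), Paleogene (66–23.03), Neogene (23.03–2.58).

198.82 million years; Jurassic, Cretaceous, Paleogene, Neogene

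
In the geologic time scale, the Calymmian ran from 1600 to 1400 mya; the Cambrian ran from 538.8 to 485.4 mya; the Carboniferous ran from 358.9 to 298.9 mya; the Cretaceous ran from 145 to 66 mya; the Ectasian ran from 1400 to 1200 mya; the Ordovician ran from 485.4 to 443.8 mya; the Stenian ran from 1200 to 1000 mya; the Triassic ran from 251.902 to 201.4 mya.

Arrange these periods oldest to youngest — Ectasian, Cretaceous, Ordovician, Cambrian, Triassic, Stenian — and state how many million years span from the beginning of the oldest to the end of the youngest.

From the excerpt: Ectasian 1400–1200; Cretaceous 145–66; Ordovician 485.4–443.8; Cambrian 538.8–485.4; Triassic 251.902–201.4; Stenian 1200–1000 (Ma).
Larger Ma is earlier, so the oldest is Ectasian and the youngest is Cretaceous; oldest to youngest: Ectasian, Stenian, Cambrian, Ordovician, Triassic, Cretaceous.
Oldest start 1400 minus youngest end 66 gives 1334 Myr overall.

Ectasian → Stenian → Cambrian → Ordovician → Triassic → Cretaceous; total span 1334 Myr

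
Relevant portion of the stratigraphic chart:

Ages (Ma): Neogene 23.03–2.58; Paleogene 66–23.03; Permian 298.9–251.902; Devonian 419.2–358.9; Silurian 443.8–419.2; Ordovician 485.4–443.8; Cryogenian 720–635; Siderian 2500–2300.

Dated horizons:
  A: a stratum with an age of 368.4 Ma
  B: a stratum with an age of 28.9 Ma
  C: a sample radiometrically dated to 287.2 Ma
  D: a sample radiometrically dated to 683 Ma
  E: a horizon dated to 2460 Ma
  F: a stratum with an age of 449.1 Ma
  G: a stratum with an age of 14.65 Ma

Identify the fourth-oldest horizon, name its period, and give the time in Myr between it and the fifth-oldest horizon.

Larger Ma means older, so oldest first: E 2460 > D 683 > F 449.1 > A 368.4 > C 287.2 > B 28.9 > G 14.65.
Counting 4 along gives A (368.4 Ma); the excerpt puts that inside the Devonian, 419.2–358.9 Ma.
Next in line is C (287.2 Ma), and 368.4 − 287.2 = 81.2 Myr.

A, in the Devonian; 81.2 million years to C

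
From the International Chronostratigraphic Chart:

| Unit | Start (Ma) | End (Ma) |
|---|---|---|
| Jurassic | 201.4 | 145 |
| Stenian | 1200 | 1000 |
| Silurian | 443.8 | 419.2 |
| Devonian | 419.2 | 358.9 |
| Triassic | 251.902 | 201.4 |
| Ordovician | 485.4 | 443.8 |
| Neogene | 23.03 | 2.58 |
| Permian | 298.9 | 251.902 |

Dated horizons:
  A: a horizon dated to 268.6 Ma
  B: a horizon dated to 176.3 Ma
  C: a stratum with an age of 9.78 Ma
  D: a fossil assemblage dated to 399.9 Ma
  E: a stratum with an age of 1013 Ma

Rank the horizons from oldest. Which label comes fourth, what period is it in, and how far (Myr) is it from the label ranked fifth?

B, in the Jurassic; 166.52 million years to C

Sorted oldest-first by Ma: E (1013), D (399.9), A (268.6), B (176.3), C (9.78).
The fourth oldest is B at 176.3 Ma, which lies in 201.4–145 Ma: the Jurassic.
The fifth oldest is C at 9.78 Ma; separation = |176.3 − 9.78| = 166.52 Myr.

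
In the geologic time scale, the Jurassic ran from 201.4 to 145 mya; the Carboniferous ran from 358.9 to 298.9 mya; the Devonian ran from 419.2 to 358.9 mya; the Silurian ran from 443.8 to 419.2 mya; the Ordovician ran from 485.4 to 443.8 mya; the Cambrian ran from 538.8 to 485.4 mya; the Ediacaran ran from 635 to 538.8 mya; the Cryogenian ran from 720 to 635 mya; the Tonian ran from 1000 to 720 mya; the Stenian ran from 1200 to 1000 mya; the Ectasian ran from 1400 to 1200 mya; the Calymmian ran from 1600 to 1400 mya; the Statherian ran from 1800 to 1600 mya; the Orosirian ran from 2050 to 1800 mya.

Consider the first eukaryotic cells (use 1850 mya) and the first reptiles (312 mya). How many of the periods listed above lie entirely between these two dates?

The older date is 1850 Ma and the younger is 312 Ma.
Periods with start < 1850 and end > 312 Ma: Statherian (1800–1600), Calymmian (1600–1400), Ectasian (1400–1200), Stenian (1200–1000), Tonian (1000–720), Cryogenian (720–635), Ediacaran (635–538.8), Cambrian (538.8–485.4), Ordovician (485.4–443.8), Silurian (443.8–419.2), Devonian (419.2–358.9).
That is 11 complete periods.

11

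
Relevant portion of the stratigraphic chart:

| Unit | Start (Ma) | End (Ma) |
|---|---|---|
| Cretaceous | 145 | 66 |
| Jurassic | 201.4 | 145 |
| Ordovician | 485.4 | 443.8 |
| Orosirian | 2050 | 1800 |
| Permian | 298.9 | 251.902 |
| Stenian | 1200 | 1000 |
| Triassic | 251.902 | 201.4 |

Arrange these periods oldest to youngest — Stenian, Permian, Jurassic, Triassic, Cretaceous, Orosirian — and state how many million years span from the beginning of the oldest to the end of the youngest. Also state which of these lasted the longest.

Orosirian → Stenian → Permian → Triassic → Jurassic → Cretaceous; total span 1984 Myr; longest is Orosirian

From the excerpt: Stenian 1200–1000; Permian 298.9–251.902; Jurassic 201.4–145; Triassic 251.902–201.4; Cretaceous 145–66; Orosirian 2050–1800 (Ma).
Larger Ma is earlier, so the oldest is Orosirian and the youngest is Cretaceous; oldest to youngest: Orosirian, Stenian, Permian, Triassic, Jurassic, Cretaceous.
Oldest start 2050 minus youngest end 66 gives 1984 Myr overall.
Individual lengths (start − end): Jurassic 56.4; Orosirian 250; Cretaceous 79; Triassic 50.502; Stenian 200; Permian 46.998. The largest is Orosirian at 250 Myr.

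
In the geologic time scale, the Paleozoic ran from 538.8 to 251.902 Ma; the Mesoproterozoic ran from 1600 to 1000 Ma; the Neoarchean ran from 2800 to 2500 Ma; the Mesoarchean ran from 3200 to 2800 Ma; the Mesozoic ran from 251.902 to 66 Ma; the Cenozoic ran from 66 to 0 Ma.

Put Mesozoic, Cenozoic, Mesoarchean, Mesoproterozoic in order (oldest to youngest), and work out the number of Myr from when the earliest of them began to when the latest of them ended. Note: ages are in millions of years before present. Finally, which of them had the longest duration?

Mesoarchean → Mesoproterozoic → Mesozoic → Cenozoic; total span 3200 Myr; longest is Mesoproterozoic

From the excerpt: Mesozoic 251.902–66; Cenozoic 66–0; Mesoarchean 3200–2800; Mesoproterozoic 1600–1000 (Ma).
Larger Ma is earlier, so the oldest is Mesoarchean and the youngest is Cenozoic; oldest to youngest: Mesoarchean, Mesoproterozoic, Mesozoic, Cenozoic.
Oldest start 3200 minus youngest end 0 gives 3200 Myr overall.
Individual lengths (start − end): Cenozoic 66; Mesoproterozoic 600; Mesoarchean 400; Mesozoic 185.902. The largest is Mesoproterozoic at 600 Myr.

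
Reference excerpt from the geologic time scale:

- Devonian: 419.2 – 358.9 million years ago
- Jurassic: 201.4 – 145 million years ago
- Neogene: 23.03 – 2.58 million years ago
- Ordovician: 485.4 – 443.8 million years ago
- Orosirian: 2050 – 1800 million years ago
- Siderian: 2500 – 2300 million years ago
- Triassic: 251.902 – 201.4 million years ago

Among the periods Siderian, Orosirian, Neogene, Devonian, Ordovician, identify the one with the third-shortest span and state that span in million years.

Start − end for each: Siderian 2500 − 2300 = 200; Orosirian 2050 − 1800 = 250; Neogene 23.03 − 2.58 = 20.45; Devonian 419.2 − 358.9 = 60.3; Ordovician 485.4 − 443.8 = 41.6.
Ranking these from shortest: Neogene < Ordovician < Devonian < Siderian < Orosirian.
Position 3 in that ranking is Devonian, which lasted 60.3 Myr.

Devonian, 60.3 million years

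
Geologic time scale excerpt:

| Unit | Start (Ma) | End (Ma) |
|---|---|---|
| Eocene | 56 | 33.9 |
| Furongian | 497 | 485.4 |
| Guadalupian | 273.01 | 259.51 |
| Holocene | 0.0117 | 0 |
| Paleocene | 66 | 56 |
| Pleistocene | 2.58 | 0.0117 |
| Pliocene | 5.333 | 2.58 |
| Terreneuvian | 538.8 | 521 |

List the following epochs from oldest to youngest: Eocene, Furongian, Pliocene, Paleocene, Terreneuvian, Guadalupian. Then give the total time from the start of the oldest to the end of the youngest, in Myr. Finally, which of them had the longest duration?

Terreneuvian → Furongian → Guadalupian → Paleocene → Eocene → Pliocene; total span 536.22 Myr; longest is Eocene

From the excerpt: Eocene 56–33.9; Furongian 497–485.4; Pliocene 5.333–2.58; Paleocene 66–56; Terreneuvian 538.8–521; Guadalupian 273.01–259.51 (Ma).
Larger Ma is earlier, so the oldest is Terreneuvian and the youngest is Pliocene; oldest to youngest: Terreneuvian, Furongian, Guadalupian, Paleocene, Eocene, Pliocene.
Oldest start 538.8 minus youngest end 2.58 gives 536.22 Myr overall.
Individual lengths (start − end): Guadalupian 13.5; Terreneuvian 17.8; Furongian 11.6; Eocene 22.1; Paleocene 10; Pliocene 2.753. The largest is Eocene at 22.1 Myr.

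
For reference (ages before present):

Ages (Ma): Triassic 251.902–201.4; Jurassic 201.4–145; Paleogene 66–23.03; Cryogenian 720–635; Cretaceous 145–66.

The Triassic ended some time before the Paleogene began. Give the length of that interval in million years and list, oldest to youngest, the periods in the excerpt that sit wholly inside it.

135.4 million years; Jurassic, Cretaceous

End of Triassic = 201.4 Ma; start of Paleogene = 66 Ma.
Gap = 201.4 − 66 = 135.4 Myr.
Periods wholly inside 201.4–66 Ma: Jurassic (201.4–145), Cretaceous (145–66).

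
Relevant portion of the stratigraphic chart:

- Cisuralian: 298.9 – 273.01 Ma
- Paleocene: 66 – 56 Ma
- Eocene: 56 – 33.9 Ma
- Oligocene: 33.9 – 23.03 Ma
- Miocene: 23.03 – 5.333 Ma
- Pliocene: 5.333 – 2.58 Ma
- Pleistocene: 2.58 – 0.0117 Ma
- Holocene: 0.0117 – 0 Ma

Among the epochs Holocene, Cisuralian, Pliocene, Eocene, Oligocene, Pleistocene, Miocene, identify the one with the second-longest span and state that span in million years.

Start − end for each: Holocene 0.0117 − 0 = 0.0117; Cisuralian 298.9 − 273.01 = 25.89; Pliocene 5.333 − 2.58 = 2.753; Eocene 56 − 33.9 = 22.1; Oligocene 33.9 − 23.03 = 10.87; Pleistocene 2.58 − 0.0117 = 2.5683; Miocene 23.03 − 5.333 = 17.697.
Ranking these from longest: Cisuralian > Eocene > Miocene > Oligocene > Pliocene > Pleistocene > Holocene.
Position 2 in that ranking is Eocene, which lasted 22.1 Myr.

Eocene, 22.1 million years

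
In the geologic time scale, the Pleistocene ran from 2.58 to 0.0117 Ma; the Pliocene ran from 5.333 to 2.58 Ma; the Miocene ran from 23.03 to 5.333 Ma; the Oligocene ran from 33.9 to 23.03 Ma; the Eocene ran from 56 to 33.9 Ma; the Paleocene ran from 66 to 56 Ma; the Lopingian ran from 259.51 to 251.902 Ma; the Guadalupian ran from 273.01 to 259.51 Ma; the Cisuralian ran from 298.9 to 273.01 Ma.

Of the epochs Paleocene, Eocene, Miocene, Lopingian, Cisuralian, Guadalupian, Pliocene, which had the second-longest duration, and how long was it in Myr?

Durations: Paleocene 10; Eocene 22.1; Miocene 17.697; Lopingian 7.608; Cisuralian 25.89; Guadalupian 13.5; Pliocene 2.753 Myr.
Sorted longest-first: Cisuralian (25.89), Eocene (22.1), Miocene (17.697), Guadalupian (13.5), Paleocene (10), Lopingian (7.608), Pliocene (2.753).
The second longest is Eocene at 22.1 Myr.

Eocene, 22.1 million years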